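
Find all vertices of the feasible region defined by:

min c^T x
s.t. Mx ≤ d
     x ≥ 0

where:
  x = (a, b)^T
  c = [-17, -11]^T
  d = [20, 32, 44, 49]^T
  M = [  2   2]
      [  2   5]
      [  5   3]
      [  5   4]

(0, 0), (8.8, 0), (7, 3), (6, 4), (0, 6.4)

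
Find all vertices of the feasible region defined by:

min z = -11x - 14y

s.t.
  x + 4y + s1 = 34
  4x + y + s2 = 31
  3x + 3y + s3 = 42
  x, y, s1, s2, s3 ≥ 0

(0, 0), (7.75, 0), (6, 7), (0, 8.5)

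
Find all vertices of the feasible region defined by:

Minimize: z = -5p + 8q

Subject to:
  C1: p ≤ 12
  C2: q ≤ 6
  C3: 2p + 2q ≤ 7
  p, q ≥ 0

(0, 0), (3.5, 0), (0, 3.5)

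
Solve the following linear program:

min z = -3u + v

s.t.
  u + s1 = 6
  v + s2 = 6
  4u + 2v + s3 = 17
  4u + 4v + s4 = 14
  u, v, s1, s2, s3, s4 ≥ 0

Evaluate the objective at each vertex of the feasible region:
  z(0, 0) = 0
  z(3.5, 0) = -10.5  ←
  z(0, 3.5) = 3.5
The minimum is at u = 3.5, v = 0.

u = 3.5, v = 0, z = -10.5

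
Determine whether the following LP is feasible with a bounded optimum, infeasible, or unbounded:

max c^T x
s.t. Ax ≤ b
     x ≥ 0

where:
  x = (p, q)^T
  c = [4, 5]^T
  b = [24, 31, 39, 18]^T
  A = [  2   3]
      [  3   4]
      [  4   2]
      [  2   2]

Feasible with a bounded optimal solution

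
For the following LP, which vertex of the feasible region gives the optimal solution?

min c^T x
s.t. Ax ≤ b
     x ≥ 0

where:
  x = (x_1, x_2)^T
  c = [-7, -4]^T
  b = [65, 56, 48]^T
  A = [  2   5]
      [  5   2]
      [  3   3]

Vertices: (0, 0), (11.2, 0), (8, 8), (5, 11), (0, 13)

Evaluate the objective at each vertex of the feasible region:
  z(0, 0) = 0
  z(11.2, 0) = -78.4
  z(8, 8) = -88  ←
  z(5, 11) = -79
  z(0, 13) = -52
The minimum is at x_1 = 8, x_2 = 8.

(8, 8)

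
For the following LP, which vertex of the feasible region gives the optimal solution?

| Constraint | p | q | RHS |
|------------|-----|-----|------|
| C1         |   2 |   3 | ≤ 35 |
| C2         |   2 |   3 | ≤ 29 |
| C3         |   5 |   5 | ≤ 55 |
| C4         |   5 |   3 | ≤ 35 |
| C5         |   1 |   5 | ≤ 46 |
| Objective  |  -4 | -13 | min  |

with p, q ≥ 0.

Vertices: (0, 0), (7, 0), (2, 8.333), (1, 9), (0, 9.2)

Evaluate the objective at each vertex of the feasible region:
  z(0, 0) = 0
  z(7, 0) = -28
  z(2, 8.333) = -116.3
  z(1, 9) = -121  ←
  z(0, 9.2) = -119.6
The minimum is at p = 1, q = 9.

(1, 9)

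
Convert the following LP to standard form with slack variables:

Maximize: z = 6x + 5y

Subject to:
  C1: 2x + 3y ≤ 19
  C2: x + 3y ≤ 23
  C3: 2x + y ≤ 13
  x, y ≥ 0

max z = 6x + 5y

s.t.
  2x + 3y + s1 = 19
  x + 3y + s2 = 23
  2x + y + s3 = 13
  x, y, s1, s2, s3 ≥ 0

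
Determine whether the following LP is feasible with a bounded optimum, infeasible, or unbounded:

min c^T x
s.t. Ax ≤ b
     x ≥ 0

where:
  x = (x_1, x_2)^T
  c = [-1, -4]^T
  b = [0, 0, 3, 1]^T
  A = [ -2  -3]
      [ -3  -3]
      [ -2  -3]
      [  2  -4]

Unbounded (objective can decrease without bound)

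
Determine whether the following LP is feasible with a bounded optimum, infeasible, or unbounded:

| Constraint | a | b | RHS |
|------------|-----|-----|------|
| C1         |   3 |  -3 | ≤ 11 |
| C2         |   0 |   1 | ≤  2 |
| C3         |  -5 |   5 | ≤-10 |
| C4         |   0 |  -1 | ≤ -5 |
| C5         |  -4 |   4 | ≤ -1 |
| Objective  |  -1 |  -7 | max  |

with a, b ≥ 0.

Infeasible (no feasible solution exists)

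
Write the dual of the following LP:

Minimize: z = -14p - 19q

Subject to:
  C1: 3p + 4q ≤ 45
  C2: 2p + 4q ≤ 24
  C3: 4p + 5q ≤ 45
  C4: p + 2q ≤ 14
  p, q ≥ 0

Primal min cᵀx s.t. Ax ≤ b, x ≥ 0  →  Dual max −bᵀy s.t. Aᵀy ≥ −c, y ≥ 0.

Maximize: z = -45y1 - 24y2 - 45y3 - 14y4

Subject to:
  3y1 + 2y2 + 4y3 + y4 ≥ 14
  4y1 + 4y2 + 5y3 + 2y4 ≥ 19
  y1, y2, y3, y4 ≥ 0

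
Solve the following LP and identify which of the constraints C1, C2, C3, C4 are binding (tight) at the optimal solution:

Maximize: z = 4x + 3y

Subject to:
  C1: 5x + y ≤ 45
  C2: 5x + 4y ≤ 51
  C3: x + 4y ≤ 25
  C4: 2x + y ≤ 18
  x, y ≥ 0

At x = 7, y = 4, compute slack b - a·x for each constraint:
  C1: 45 − 39 = 6  (slack)
  C2: 51 − 51 = 0  (binding)
  C3: 25 − 23 = 2  (slack)
  C4: 18 − 18 = 0  (binding)

Optimal: x = 7, y = 4
Binding: C2, C4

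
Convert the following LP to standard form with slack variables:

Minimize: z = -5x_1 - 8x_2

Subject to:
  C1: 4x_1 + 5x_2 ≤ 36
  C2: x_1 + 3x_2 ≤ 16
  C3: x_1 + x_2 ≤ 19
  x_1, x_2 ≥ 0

min z = -5x_1 - 8x_2

s.t.
  4x_1 + 5x_2 + s1 = 36
  x_1 + 3x_2 + s2 = 16
  x_1 + x_2 + s3 = 19
  x_1, x_2, s1, s2, s3 ≥ 0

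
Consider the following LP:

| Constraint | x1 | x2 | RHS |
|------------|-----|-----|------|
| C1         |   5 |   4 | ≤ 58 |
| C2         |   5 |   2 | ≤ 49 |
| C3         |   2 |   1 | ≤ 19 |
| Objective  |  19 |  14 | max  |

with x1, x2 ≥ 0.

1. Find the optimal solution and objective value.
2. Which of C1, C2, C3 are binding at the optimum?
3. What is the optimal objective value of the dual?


1. x1 = 6, x2 = 7, z = 212
2. C1, C3
3. 212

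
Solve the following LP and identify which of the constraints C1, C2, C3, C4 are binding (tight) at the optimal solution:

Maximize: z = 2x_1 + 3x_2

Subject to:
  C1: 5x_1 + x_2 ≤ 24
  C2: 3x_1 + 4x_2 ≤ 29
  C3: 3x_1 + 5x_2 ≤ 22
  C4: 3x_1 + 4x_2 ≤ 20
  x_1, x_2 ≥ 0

At x_1 = 4, x_2 = 2, compute slack b - a·x for each constraint:
  C1: 24 − 22 = 2  (slack)
  C2: 29 − 20 = 9  (slack)
  C3: 22 − 22 = 0  (binding)
  C4: 20 − 20 = 0  (binding)

Optimal: x_1 = 4, x_2 = 2
Binding: C3, C4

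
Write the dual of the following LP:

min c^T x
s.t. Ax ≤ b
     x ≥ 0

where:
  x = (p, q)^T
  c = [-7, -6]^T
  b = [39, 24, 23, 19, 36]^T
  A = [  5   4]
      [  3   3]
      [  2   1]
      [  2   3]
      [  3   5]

Primal min cᵀx s.t. Ax ≤ b, x ≥ 0  →  Dual max −bᵀy s.t. Aᵀy ≥ −c, y ≥ 0.

Maximize: z = -39y1 - 24y2 - 23y3 - 19y4 - 36y5

Subject to:
  5y1 + 3y2 + 2y3 + 2y4 + 3y5 ≥ 7
  4y1 + 3y2 + y3 + 3y4 + 5y5 ≥ 6
  y1, y2, y3, y4, y5 ≥ 0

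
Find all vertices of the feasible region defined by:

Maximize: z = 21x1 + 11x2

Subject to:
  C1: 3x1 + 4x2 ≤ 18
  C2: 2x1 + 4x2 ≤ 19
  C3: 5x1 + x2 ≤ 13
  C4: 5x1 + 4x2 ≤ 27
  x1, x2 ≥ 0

(0, 0), (2.6, 0), (2, 3), (0, 4.5)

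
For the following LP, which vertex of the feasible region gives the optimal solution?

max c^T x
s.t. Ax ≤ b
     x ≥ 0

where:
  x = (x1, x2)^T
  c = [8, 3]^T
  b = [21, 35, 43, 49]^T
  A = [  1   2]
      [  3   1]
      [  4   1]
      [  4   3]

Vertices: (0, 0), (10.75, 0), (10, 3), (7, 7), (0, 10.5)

Evaluate the objective at each vertex of the feasible region:
  z(0, 0) = 0
  z(10.75, 0) = 86
  z(10, 3) = 89  ←
  z(7, 7) = 77
  z(0, 10.5) = 31.5
The maximum is at x1 = 10, x2 = 3.

(10, 3)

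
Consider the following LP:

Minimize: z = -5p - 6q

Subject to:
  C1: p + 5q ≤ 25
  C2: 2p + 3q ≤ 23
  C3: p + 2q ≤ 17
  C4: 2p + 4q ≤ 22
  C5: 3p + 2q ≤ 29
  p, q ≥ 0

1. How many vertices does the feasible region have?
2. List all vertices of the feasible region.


1. 5
2. (0, 0), (9.667, 0), (9, 1), (1.667, 4.667), (0, 5)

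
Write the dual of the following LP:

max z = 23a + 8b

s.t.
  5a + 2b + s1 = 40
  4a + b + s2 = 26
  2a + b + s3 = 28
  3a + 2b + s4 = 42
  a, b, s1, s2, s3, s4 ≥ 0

Primal max cᵀx s.t. Ax ≤ b, x ≥ 0  →  Dual min bᵀy s.t. Aᵀy ≥ c, y ≥ 0.

Minimize: z = 40y1 + 26y2 + 28y3 + 42y4

Subject to:
  5y1 + 4y2 + 2y3 + 3y4 ≥ 23
  2y1 + y2 + y3 + 2y4 ≥ 8
  y1, y2, y3, y4 ≥ 0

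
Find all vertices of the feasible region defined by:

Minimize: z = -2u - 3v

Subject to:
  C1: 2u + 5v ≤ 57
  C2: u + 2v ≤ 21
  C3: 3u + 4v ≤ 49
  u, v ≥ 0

(0, 0), (16.33, 0), (7, 7), (0, 10.5)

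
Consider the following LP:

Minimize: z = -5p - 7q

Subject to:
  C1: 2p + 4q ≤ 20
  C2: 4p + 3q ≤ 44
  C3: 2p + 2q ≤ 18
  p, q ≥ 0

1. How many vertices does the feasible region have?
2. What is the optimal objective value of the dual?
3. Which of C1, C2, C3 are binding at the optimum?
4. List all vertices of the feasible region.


1. 4
2. -47
3. C1, C3
4. (0, 0), (9, 0), (8, 1), (0, 5)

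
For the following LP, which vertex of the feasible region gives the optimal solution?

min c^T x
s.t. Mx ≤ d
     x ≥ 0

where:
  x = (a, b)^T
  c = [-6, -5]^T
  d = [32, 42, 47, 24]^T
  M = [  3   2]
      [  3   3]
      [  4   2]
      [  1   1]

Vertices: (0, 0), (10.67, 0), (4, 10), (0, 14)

Evaluate the objective at each vertex of the feasible region:
  z(0, 0) = 0
  z(10.67, 0) = -64
  z(4, 10) = -74  ←
  z(0, 14) = -70
The minimum is at a = 4, b = 10.

(4, 10)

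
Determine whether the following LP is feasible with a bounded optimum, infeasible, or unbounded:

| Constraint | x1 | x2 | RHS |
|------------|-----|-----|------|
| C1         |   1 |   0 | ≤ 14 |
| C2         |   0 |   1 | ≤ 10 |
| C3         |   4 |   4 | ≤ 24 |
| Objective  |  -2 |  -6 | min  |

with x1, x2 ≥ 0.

Feasible with a bounded optimal solution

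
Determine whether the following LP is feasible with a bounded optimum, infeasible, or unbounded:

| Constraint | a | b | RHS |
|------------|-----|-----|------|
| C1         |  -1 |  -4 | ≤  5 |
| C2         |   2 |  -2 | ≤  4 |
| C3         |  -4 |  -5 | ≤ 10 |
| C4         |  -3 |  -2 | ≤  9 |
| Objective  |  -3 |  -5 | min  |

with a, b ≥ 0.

Unbounded (objective can decrease without bound)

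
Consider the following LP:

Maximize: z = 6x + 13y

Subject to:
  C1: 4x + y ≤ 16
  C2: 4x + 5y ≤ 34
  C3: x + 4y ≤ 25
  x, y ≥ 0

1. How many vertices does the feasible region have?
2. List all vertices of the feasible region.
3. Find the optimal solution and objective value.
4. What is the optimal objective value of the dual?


1. 5
2. (0, 0), (4, 0), (2.875, 4.5), (1, 6), (0, 6.25)
3. x = 1, y = 6, z = 84
4. 84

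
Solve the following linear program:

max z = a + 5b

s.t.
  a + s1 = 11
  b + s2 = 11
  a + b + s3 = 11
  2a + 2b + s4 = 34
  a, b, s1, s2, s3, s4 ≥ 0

Evaluate the objective at each vertex of the feasible region:
  z(0, 0) = 0
  z(11, 0) = 11
  z(0, 11) = 55  ←
The maximum is at a = 0, b = 11.

a = 0, b = 11, z = 55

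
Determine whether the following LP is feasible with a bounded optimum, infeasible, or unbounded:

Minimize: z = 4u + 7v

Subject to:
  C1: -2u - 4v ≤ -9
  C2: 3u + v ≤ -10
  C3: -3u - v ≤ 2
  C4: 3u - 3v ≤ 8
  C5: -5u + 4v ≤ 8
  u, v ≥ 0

Infeasible (no feasible solution exists)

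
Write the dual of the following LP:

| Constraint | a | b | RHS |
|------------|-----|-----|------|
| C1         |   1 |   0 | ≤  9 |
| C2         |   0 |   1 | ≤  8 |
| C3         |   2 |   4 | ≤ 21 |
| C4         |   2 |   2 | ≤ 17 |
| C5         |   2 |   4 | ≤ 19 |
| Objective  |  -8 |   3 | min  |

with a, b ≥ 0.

Primal min cᵀx s.t. Ax ≤ b, x ≥ 0  →  Dual max −bᵀy s.t. Aᵀy ≥ −c, y ≥ 0.

Maximize: z = -9y1 - 8y2 - 21y3 - 17y4 - 19y5

Subject to:
  y1 + 2y3 + 2y4 + 2y5 ≥ 8
  y2 + 4y3 + 2y4 + 4y5 ≥ -3
  y1, y2, y3, y4, y5 ≥ 0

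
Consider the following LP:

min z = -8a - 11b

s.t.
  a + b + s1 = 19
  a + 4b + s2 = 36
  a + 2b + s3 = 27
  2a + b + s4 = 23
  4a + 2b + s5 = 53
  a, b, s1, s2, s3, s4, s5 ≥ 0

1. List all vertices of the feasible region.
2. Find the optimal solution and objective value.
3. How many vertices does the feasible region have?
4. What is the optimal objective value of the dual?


1. (0, 0), (11.5, 0), (8, 7), (0, 9)
2. a = 8, b = 7, z = -141
3. 4
4. -141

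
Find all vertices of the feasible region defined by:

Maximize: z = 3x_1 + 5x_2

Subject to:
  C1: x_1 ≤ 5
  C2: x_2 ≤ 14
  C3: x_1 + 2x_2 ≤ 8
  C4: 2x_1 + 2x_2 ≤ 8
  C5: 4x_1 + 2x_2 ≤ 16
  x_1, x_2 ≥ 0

(0, 0), (4, 0), (0, 4)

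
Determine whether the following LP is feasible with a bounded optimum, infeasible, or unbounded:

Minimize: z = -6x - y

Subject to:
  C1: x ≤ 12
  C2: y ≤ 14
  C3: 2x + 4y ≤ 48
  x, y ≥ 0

Feasible with a bounded optimal solution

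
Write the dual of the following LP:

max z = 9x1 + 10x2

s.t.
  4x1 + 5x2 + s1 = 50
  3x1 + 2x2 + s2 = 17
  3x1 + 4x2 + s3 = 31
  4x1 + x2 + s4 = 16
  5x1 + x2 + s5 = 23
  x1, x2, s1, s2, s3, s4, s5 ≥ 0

Primal max cᵀx s.t. Ax ≤ b, x ≥ 0  →  Dual min bᵀy s.t. Aᵀy ≥ c, y ≥ 0.

Minimize: z = 50y1 + 17y2 + 31y3 + 16y4 + 23y5

Subject to:
  4y1 + 3y2 + 3y3 + 4y4 + 5y5 ≥ 9
  5y1 + 2y2 + 4y3 + y4 + y5 ≥ 10
  y1, y2, y3, y4, y5 ≥ 0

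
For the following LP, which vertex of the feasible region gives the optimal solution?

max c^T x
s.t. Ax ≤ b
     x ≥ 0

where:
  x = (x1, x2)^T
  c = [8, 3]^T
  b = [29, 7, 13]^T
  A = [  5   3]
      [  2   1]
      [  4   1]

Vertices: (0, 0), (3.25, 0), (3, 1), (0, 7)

Evaluate the objective at each vertex of the feasible region:
  z(0, 0) = 0
  z(3.25, 0) = 26
  z(3, 1) = 27  ←
  z(0, 7) = 21
The maximum is at x1 = 3, x2 = 1.

(3, 1)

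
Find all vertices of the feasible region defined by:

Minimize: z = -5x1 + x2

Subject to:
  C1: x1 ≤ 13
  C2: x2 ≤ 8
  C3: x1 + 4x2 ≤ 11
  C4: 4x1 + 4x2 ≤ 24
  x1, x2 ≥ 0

(0, 0), (6, 0), (4.333, 1.667), (0, 2.75)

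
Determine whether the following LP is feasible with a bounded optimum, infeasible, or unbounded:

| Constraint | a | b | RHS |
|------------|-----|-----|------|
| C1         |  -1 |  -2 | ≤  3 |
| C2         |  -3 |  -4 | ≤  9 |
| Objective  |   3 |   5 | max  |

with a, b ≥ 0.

Unbounded (objective can increase without bound)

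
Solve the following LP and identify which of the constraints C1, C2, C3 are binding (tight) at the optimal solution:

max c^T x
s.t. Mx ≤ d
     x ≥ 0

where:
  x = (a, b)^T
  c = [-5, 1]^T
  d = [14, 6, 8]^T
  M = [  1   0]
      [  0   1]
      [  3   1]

At a = 0, b = 6, compute slack b - a·x for each constraint:
  C1: 14 − 0 = 14  (slack)
  C2: 6 − 6 = 0  (binding)
  C3: 8 − 6 = 2  (slack)

Optimal: a = 0, b = 6
Binding: C2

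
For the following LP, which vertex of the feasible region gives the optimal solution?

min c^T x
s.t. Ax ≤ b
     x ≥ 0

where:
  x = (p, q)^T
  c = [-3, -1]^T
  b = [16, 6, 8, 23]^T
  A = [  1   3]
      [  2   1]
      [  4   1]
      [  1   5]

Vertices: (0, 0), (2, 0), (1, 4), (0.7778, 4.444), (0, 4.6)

Evaluate the objective at each vertex of the feasible region:
  z(0, 0) = 0
  z(2, 0) = -6
  z(1, 4) = -7  ←
  z(0.7778, 4.444) = -6.778
  z(0, 4.6) = -4.6
The minimum is at p = 1, q = 4.

(1, 4)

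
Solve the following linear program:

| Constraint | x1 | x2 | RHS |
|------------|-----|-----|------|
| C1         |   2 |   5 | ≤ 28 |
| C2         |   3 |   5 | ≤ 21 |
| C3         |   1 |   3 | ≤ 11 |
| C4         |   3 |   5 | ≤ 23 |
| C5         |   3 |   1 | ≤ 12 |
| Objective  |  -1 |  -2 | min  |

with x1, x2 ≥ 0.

Evaluate the objective at each vertex of the feasible region:
  z(0, 0) = 0
  z(4, 0) = -4
  z(3.25, 2.25) = -7.75
  z(2, 3) = -8  ←
  z(0, 3.667) = -7.333
The minimum is at x1 = 2, x2 = 3.

x1 = 2, x2 = 3, z = -8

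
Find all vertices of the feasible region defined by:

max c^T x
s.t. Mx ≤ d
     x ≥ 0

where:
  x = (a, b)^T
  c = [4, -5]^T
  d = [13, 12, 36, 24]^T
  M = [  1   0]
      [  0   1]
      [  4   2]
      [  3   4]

(0, 0), (8, 0), (0, 6)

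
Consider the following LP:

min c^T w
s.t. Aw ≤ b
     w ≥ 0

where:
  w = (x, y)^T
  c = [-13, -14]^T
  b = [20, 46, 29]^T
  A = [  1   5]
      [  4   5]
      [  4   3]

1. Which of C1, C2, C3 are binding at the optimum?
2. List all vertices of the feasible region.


1. C1, C3
2. (0, 0), (7.25, 0), (5, 3), (0, 4)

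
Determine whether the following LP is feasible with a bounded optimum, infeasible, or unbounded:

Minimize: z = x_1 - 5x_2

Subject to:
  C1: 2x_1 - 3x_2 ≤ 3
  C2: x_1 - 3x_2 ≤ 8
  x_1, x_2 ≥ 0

Unbounded (objective can decrease without bound)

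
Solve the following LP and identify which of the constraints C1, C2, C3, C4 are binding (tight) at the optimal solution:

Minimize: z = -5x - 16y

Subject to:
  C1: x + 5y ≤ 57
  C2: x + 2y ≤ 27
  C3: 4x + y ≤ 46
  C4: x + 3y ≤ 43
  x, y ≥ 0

At x = 7, y = 10, compute slack b - a·x for each constraint:
  C1: 57 − 57 = 0  (binding)
  C2: 27 − 27 = 0  (binding)
  C3: 46 − 38 = 8  (slack)
  C4: 43 − 37 = 6  (slack)

Optimal: x = 7, y = 10
Binding: C1, C2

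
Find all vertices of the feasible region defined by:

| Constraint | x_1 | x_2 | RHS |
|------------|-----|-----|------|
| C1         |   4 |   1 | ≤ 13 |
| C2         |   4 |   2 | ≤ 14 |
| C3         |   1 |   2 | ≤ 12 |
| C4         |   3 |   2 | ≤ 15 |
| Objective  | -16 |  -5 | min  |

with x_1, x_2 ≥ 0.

(0, 0), (3.25, 0), (3, 1), (0.6667, 5.667), (0, 6)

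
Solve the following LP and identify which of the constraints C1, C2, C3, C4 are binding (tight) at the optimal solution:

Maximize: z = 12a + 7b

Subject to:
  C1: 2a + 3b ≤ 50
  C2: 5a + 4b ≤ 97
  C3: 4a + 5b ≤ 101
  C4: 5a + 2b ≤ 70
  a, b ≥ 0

At a = 10, b = 10, compute slack b - a·x for each constraint:
  C1: 50 − 50 = 0  (binding)
  C2: 97 − 90 = 7  (slack)
  C3: 101 − 90 = 11  (slack)
  C4: 70 − 70 = 0  (binding)

Optimal: a = 10, b = 10
Binding: C1, C4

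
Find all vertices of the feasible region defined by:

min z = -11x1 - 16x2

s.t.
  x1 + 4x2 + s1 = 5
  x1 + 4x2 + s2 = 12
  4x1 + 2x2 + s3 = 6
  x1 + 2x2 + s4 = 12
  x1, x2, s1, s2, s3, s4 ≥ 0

(0, 0), (1.5, 0), (1, 1), (0, 1.25)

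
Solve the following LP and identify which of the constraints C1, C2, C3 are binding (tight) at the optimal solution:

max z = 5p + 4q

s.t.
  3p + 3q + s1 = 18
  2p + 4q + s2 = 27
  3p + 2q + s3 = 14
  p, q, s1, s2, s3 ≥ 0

At p = 2, q = 4, compute slack b - a·x for each constraint:
  C1: 18 − 18 = 0  (binding)
  C2: 27 − 20 = 7  (slack)
  C3: 14 − 14 = 0  (binding)

Optimal: p = 2, q = 4
Binding: C1, C3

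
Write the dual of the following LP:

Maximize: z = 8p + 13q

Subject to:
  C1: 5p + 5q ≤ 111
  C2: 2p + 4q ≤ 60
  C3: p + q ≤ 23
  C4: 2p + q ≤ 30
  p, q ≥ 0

Primal max cᵀx s.t. Ax ≤ b, x ≥ 0  →  Dual min bᵀy s.t. Aᵀy ≥ c, y ≥ 0.

Minimize: z = 111y1 + 60y2 + 23y3 + 30y4

Subject to:
  5y1 + 2y2 + y3 + 2y4 ≥ 8
  5y1 + 4y2 + y3 + y4 ≥ 13
  y1, y2, y3, y4 ≥ 0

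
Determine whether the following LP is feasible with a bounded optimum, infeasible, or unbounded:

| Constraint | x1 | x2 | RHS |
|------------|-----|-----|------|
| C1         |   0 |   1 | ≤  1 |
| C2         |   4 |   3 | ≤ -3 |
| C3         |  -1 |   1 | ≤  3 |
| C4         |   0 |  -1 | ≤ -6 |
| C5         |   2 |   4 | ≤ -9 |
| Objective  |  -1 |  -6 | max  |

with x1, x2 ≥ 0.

Infeasible (no feasible solution exists)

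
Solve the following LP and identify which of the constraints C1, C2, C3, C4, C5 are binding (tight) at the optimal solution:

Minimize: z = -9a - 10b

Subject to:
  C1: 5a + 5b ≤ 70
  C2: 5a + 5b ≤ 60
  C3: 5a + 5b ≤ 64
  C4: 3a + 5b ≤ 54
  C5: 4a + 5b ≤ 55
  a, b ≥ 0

At a = 5, b = 7, compute slack b - a·x for each constraint:
  C1: 70 − 60 = 10  (slack)
  C2: 60 − 60 = 0  (binding)
  C3: 64 − 60 = 4  (slack)
  C4: 54 − 50 = 4  (slack)
  C5: 55 − 55 = 0  (binding)

Optimal: a = 5, b = 7
Binding: C2, C5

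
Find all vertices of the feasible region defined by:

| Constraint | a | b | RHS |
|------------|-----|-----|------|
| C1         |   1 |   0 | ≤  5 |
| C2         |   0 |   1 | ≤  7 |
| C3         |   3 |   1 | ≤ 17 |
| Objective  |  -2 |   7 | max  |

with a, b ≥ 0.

(0, 0), (5, 0), (5, 2), (3.333, 7), (0, 7)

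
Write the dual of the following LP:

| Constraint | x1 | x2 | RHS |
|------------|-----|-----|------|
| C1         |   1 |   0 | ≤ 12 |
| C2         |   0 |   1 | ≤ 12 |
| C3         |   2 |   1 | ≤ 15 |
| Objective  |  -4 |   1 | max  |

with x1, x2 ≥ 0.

Primal max cᵀx s.t. Ax ≤ b, x ≥ 0  →  Dual min bᵀy s.t. Aᵀy ≥ c, y ≥ 0.

Minimize: z = 12y1 + 12y2 + 15y3

Subject to:
  y1 + 2y3 ≥ -4
  y2 + y3 ≥ 1
  y1, y2, y3 ≥ 0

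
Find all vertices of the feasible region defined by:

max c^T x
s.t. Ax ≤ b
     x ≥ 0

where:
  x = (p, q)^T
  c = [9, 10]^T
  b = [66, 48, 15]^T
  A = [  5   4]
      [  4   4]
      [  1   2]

(0, 0), (12, 0), (9, 3), (0, 7.5)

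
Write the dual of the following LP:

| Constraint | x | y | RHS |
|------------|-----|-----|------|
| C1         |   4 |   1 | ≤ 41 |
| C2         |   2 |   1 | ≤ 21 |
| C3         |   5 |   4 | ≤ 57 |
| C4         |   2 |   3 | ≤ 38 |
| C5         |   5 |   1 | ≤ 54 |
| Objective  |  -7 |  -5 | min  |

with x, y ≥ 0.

Primal min cᵀx s.t. Ax ≤ b, x ≥ 0  →  Dual max −bᵀy s.t. Aᵀy ≥ −c, y ≥ 0.

Maximize: z = -41y1 - 21y2 - 57y3 - 38y4 - 54y5

Subject to:
  4y1 + 2y2 + 5y3 + 2y4 + 5y5 ≥ 7
  y1 + y2 + 4y3 + 3y4 + y5 ≥ 5
  y1, y2, y3, y4, y5 ≥ 0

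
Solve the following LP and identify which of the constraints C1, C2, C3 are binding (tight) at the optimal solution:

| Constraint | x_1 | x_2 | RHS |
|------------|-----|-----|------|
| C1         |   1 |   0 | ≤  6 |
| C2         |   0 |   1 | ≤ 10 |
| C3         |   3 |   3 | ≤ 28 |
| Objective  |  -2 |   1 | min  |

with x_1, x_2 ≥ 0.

At x_1 = 6, x_2 = 0, compute slack b - a·x for each constraint:
  C1: 6 − 6 = 0  (binding)
  C2: 10 − 0 = 10  (slack)
  C3: 28 − 18 = 10  (slack)

Optimal: x_1 = 6, x_2 = 0
Binding: C1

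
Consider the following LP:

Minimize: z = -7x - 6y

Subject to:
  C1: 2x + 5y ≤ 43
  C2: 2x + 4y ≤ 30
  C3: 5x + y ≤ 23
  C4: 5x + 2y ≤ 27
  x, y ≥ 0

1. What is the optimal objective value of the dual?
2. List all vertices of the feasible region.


1. -57
2. (0, 0), (4.6, 0), (3.8, 4), (3, 6), (0, 7.5)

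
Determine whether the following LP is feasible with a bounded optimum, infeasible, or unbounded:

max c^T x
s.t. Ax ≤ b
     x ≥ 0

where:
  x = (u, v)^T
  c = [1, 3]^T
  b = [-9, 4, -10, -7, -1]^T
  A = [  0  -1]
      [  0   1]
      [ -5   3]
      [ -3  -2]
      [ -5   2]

Infeasible (no feasible solution exists)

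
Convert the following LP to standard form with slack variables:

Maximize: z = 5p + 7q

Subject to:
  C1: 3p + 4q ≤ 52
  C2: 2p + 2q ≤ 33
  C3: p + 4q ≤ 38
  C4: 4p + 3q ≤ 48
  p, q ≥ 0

max z = 5p + 7q

s.t.
  3p + 4q + s1 = 52
  2p + 2q + s2 = 33
  p + 4q + s3 = 38
  4p + 3q + s4 = 48
  p, q, s1, s2, s3, s4 ≥ 0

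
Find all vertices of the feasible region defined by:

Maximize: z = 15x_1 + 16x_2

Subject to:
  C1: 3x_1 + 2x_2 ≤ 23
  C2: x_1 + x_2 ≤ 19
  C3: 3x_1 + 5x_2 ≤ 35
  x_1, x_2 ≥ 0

(0, 0), (7.667, 0), (5, 4), (0, 7)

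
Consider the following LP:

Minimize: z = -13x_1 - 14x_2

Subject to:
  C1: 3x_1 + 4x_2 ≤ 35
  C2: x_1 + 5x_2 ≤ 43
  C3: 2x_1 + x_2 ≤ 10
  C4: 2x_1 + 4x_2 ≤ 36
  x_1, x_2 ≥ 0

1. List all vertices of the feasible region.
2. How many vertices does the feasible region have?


1. (0, 0), (5, 0), (1, 8), (0.2727, 8.545), (0, 8.6)
2. 5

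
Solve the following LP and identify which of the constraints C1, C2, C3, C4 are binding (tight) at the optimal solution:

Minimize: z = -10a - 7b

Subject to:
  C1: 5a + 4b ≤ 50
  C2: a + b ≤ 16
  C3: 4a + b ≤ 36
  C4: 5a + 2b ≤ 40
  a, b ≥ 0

At a = 6, b = 5, compute slack b - a·x for each constraint:
  C1: 50 − 50 = 0  (binding)
  C2: 16 − 11 = 5  (slack)
  C3: 36 − 29 = 7  (slack)
  C4: 40 − 40 = 0  (binding)

Optimal: a = 6, b = 5
Binding: C1, C4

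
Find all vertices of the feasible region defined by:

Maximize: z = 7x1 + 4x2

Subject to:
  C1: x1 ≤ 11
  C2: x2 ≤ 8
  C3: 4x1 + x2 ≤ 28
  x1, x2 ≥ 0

(0, 0), (7, 0), (5, 8), (0, 8)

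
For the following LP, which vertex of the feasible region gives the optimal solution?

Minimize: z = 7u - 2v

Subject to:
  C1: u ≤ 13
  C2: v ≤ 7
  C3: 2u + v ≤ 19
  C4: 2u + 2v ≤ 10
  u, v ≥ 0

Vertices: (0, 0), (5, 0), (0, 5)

Evaluate the objective at each vertex of the feasible region:
  z(0, 0) = 0
  z(5, 0) = 35
  z(0, 5) = -10  ←
The minimum is at u = 0, v = 5.

(0, 5)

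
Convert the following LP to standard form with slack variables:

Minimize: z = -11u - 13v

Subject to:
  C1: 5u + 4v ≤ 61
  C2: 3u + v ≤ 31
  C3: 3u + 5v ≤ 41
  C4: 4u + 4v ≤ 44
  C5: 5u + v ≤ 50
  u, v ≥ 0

min z = -11u - 13v

s.t.
  5u + 4v + s1 = 61
  3u + v + s2 = 31
  3u + 5v + s3 = 41
  4u + 4v + s4 = 44
  5u + v + s5 = 50
  u, v, s1, s2, s3, s4, s5 ≥ 0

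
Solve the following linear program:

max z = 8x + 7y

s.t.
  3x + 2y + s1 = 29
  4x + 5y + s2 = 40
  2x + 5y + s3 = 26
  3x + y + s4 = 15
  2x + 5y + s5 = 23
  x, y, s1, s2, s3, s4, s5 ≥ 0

Evaluate the objective at each vertex of the feasible region:
  z(0, 0) = 0
  z(5, 0) = 40
  z(4, 3) = 53  ←
  z(0, 4.6) = 32.2
The maximum is at x = 4, y = 3.

x = 4, y = 3, z = 53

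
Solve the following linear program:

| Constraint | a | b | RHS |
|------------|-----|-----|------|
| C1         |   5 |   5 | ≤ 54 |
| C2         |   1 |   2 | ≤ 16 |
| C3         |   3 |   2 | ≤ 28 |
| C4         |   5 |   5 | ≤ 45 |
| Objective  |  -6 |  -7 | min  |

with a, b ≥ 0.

Evaluate the objective at each vertex of the feasible region:
  z(0, 0) = 0
  z(9, 0) = -54
  z(2, 7) = -61  ←
  z(0, 8) = -56
The minimum is at a = 2, b = 7.

a = 2, b = 7, z = -61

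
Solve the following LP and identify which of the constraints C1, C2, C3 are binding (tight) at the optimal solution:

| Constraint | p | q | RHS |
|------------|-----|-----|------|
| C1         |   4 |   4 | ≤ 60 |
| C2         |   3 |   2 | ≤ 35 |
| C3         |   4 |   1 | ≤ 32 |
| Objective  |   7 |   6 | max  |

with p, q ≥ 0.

At p = 5, q = 10, compute slack b - a·x for each constraint:
  C1: 60 − 60 = 0  (binding)
  C2: 35 − 35 = 0  (binding)
  C3: 32 − 30 = 2  (slack)

Optimal: p = 5, q = 10
Binding: C1, C2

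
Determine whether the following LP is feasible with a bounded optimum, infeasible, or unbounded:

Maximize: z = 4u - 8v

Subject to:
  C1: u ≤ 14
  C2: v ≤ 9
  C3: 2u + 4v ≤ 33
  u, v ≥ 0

Feasible with a bounded optimal solution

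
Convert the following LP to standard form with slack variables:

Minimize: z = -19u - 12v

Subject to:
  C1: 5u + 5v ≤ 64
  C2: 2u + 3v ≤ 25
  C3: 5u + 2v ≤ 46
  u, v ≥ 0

min z = -19u - 12v

s.t.
  5u + 5v + s1 = 64
  2u + 3v + s2 = 25
  5u + 2v + s3 = 46
  u, v, s1, s2, s3 ≥ 0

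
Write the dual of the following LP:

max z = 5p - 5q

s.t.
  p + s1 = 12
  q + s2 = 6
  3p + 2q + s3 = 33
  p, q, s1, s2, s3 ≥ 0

Primal max cᵀx s.t. Ax ≤ b, x ≥ 0  →  Dual min bᵀy s.t. Aᵀy ≥ c, y ≥ 0.

Minimize: z = 12y1 + 6y2 + 33y3

Subject to:
  y1 + 3y3 ≥ 5
  y2 + 2y3 ≥ -5
  y1, y2, y3 ≥ 0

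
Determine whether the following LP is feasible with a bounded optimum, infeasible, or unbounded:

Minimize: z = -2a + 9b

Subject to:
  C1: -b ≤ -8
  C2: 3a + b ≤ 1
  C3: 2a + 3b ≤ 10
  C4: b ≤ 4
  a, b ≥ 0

Infeasible (no feasible solution exists)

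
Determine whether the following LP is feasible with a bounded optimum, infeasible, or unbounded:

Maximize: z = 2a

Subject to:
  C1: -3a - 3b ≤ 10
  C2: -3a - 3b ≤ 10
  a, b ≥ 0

Unbounded (objective can increase without bound)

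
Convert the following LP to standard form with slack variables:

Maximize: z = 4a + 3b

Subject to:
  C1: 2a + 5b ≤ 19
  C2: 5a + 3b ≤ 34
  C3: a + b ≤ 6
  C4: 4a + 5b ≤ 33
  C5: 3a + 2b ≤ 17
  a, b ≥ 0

max z = 4a + 3b

s.t.
  2a + 5b + s1 = 19
  5a + 3b + s2 = 34
  a + b + s3 = 6
  4a + 5b + s4 = 33
  3a + 2b + s5 = 17
  a, b, s1, s2, s3, s4, s5 ≥ 0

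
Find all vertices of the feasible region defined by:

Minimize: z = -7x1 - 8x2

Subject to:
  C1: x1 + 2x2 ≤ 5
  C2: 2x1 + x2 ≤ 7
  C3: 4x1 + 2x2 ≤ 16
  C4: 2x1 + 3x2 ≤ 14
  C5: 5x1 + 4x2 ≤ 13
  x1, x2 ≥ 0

(0, 0), (2.6, 0), (1, 2), (0, 2.5)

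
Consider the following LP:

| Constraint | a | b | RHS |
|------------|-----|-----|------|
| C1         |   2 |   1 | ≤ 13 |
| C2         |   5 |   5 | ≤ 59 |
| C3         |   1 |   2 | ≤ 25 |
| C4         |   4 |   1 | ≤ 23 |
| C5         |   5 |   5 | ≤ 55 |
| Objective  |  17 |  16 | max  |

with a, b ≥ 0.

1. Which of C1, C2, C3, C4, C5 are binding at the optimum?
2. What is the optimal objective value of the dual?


1. C1, C5
2. 178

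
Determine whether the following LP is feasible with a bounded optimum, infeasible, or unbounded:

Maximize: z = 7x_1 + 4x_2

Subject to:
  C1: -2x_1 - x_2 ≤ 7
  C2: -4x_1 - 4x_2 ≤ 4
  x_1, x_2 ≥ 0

Unbounded (objective can increase without bound)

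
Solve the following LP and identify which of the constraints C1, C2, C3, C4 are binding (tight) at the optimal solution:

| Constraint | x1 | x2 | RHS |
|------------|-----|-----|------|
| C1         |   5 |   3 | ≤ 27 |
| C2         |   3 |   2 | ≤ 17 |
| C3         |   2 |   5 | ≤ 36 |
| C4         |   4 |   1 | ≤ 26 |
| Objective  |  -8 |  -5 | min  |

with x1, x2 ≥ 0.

At x1 = 3, x2 = 4, compute slack b - a·x for each constraint:
  C1: 27 − 27 = 0  (binding)
  C2: 17 − 17 = 0  (binding)
  C3: 36 − 26 = 10  (slack)
  C4: 26 − 16 = 10  (slack)

Optimal: x1 = 3, x2 = 4
Binding: C1, C2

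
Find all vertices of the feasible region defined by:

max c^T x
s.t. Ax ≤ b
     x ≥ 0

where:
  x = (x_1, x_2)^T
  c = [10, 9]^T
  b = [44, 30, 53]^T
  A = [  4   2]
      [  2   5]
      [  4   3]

(0, 0), (11, 0), (10, 2), (0, 6)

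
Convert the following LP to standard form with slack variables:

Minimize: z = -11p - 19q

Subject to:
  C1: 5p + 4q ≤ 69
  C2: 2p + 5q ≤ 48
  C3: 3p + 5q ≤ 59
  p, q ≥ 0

min z = -11p - 19q

s.t.
  5p + 4q + s1 = 69
  2p + 5q + s2 = 48
  3p + 5q + s3 = 59
  p, q, s1, s2, s3 ≥ 0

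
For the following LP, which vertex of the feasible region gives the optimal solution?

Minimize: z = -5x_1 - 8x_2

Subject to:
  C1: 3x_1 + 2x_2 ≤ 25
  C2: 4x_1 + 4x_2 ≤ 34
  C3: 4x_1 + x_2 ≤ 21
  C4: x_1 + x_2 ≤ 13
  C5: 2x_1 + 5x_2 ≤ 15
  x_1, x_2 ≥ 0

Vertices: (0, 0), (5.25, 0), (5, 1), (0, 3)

Evaluate the objective at each vertex of the feasible region:
  z(0, 0) = 0
  z(5.25, 0) = -26.25
  z(5, 1) = -33  ←
  z(0, 3) = -24
The minimum is at x_1 = 5, x_2 = 1.

(5, 1)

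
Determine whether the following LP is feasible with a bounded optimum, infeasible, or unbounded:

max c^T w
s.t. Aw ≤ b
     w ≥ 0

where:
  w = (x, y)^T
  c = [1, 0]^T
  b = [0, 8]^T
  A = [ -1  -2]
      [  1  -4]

Unbounded (objective can increase without bound)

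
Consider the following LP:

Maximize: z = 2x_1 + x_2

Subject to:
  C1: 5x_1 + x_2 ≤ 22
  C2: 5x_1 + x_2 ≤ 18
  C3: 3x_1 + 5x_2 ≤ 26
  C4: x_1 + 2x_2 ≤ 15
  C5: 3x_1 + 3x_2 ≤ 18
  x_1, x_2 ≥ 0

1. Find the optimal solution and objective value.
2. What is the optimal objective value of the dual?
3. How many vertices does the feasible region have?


1. x_1 = 3, x_2 = 3, z = 9
2. 9
3. 5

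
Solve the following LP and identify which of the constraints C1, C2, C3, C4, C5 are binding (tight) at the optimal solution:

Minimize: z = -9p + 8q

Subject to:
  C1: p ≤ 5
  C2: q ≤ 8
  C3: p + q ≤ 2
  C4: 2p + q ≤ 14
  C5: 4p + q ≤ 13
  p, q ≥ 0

At p = 2, q = 0, compute slack b - a·x for each constraint:
  C1: 5 − 2 = 3  (slack)
  C2: 8 − 0 = 8  (slack)
  C3: 2 − 2 = 0  (binding)
  C4: 14 − 4 = 10  (slack)
  C5: 13 − 8 = 5  (slack)

Optimal: p = 2, q = 0
Binding: C3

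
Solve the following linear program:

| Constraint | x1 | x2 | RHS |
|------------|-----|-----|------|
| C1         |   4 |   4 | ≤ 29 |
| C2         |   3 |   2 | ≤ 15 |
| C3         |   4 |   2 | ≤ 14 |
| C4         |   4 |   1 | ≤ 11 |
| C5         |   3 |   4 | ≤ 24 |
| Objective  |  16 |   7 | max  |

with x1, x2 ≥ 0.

Evaluate the objective at each vertex of the feasible region:
  z(0, 0) = 0
  z(2.75, 0) = 44
  z(2, 3) = 53  ←
  z(0.8, 5.4) = 50.6
  z(0, 6) = 42
The maximum is at x1 = 2, x2 = 3.

x1 = 2, x2 = 3, z = 53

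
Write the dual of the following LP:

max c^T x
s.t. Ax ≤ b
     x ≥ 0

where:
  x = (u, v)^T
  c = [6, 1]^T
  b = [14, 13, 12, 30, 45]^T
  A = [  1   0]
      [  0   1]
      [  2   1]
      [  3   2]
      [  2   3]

Primal max cᵀx s.t. Ax ≤ b, x ≥ 0  →  Dual min bᵀy s.t. Aᵀy ≥ c, y ≥ 0.

Minimize: z = 14y1 + 13y2 + 12y3 + 30y4 + 45y5

Subject to:
  y1 + 2y3 + 3y4 + 2y5 ≥ 6
  y2 + y3 + 2y4 + 3y5 ≥ 1
  y1, y2, y3, y4, y5 ≥ 0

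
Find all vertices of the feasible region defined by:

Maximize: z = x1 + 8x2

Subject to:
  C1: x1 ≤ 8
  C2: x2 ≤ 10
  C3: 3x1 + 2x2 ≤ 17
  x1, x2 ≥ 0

(0, 0), (5.667, 0), (0, 8.5)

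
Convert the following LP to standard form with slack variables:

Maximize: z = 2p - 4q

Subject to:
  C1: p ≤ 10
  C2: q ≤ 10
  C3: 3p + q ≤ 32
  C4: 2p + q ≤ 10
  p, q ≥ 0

max z = 2p - 4q

s.t.
  p + s1 = 10
  q + s2 = 10
  3p + q + s3 = 32
  2p + q + s4 = 10
  p, q, s1, s2, s3, s4 ≥ 0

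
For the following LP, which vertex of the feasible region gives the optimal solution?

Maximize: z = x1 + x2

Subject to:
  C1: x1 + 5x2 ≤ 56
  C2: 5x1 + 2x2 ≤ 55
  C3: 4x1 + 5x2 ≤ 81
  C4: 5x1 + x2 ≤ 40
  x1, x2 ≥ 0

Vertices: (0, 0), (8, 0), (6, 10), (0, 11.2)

Evaluate the objective at each vertex of the feasible region:
  z(0, 0) = 0
  z(8, 0) = 8
  z(6, 10) = 16  ←
  z(0, 11.2) = 11.2
The maximum is at x1 = 6, x2 = 10.

(6, 10)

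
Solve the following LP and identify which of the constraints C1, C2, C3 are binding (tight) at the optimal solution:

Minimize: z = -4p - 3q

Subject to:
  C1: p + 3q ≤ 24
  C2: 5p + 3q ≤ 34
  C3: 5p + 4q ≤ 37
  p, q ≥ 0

At p = 5, q = 3, compute slack b - a·x for each constraint:
  C1: 24 − 14 = 10  (slack)
  C2: 34 − 34 = 0  (binding)
  C3: 37 − 37 = 0  (binding)

Optimal: p = 5, q = 3
Binding: C2, C3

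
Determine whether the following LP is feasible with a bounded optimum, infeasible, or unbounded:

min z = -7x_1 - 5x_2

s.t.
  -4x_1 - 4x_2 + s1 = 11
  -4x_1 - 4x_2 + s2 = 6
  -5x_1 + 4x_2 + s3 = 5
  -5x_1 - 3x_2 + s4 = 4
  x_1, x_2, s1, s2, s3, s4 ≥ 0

Unbounded (objective can decrease without bound)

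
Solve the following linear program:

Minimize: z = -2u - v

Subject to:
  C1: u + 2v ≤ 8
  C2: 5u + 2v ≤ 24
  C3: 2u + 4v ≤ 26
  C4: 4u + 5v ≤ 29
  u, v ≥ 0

Evaluate the objective at each vertex of the feasible region:
  z(0, 0) = 0
  z(4.8, 0) = -9.6
  z(4, 2) = -10  ←
  z(0, 4) = -4
The minimum is at u = 4, v = 2.

u = 4, v = 2, z = -10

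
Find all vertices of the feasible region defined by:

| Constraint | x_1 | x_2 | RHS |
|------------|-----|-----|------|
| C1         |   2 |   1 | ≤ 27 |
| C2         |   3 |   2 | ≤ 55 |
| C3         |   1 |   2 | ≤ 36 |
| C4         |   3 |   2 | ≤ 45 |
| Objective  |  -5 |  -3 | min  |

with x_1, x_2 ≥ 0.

(0, 0), (13.5, 0), (9, 9), (4.5, 15.75), (0, 18)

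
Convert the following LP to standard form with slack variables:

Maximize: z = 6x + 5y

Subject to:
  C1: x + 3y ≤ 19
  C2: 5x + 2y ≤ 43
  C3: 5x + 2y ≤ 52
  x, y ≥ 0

max z = 6x + 5y

s.t.
  x + 3y + s1 = 19
  5x + 2y + s2 = 43
  5x + 2y + s3 = 52
  x, y, s1, s2, s3 ≥ 0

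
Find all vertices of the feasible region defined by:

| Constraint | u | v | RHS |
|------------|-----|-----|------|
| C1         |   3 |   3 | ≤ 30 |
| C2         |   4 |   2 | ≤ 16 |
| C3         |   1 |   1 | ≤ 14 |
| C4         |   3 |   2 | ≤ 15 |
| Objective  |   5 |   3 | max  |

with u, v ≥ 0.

(0, 0), (4, 0), (1, 6), (0, 7.5)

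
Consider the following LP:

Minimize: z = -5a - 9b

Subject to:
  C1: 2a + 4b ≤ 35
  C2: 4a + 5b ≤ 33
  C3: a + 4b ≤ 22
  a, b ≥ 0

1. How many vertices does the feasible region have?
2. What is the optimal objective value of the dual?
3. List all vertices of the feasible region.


1. 4
2. -55
3. (0, 0), (8.25, 0), (2, 5), (0, 5.5)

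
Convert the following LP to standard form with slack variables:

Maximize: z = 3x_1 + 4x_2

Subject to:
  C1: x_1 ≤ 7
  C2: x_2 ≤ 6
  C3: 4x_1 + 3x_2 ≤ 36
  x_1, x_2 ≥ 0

max z = 3x_1 + 4x_2

s.t.
  x_1 + s1 = 7
  x_2 + s2 = 6
  4x_1 + 3x_2 + s3 = 36
  x_1, x_2, s1, s2, s3 ≥ 0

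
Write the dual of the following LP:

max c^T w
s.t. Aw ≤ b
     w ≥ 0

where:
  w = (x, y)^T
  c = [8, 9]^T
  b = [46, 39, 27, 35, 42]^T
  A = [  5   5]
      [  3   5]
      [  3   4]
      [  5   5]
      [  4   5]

Primal max cᵀx s.t. Ax ≤ b, x ≥ 0  →  Dual min bᵀy s.t. Aᵀy ≥ c, y ≥ 0.

Minimize: z = 46y1 + 39y2 + 27y3 + 35y4 + 42y5

Subject to:
  5y1 + 3y2 + 3y3 + 5y4 + 4y5 ≥ 8
  5y1 + 5y2 + 4y3 + 5y4 + 5y5 ≥ 9
  y1, y2, y3, y4, y5 ≥ 0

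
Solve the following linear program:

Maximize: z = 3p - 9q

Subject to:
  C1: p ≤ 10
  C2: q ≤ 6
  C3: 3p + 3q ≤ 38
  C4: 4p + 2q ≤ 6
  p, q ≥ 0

Evaluate the objective at each vertex of the feasible region:
  z(0, 0) = 0
  z(1.5, 0) = 4.5  ←
  z(0, 3) = -27
The maximum is at p = 1.5, q = 0.

p = 1.5, q = 0, z = 4.5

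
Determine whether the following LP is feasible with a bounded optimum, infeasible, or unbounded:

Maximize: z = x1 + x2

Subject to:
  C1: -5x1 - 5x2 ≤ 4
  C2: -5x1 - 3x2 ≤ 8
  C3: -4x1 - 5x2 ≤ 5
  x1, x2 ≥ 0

Unbounded (objective can increase without bound)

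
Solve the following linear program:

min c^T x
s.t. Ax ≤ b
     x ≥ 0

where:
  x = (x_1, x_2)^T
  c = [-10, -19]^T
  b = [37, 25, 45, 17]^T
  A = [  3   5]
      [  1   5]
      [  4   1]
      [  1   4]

Evaluate the objective at each vertex of the feasible region:
  z(0, 0) = 0
  z(11.25, 0) = -112.5
  z(11.06, 0.7647) = -125.1
  z(9, 2) = -128  ←
  z(0, 4.25) = -80.75
The minimum is at x_1 = 9, x_2 = 2.

x_1 = 9, x_2 = 2, z = -128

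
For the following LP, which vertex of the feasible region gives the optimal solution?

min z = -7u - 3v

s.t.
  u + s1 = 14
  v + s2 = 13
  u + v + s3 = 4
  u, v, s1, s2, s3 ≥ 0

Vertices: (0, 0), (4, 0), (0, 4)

Evaluate the objective at each vertex of the feasible region:
  z(0, 0) = 0
  z(4, 0) = -28  ←
  z(0, 4) = -12
The minimum is at u = 4, v = 0.

(4, 0)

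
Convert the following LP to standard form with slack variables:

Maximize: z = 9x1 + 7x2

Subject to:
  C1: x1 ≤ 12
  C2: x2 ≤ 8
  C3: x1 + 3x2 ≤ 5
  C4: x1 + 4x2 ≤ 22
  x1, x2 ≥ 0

max z = 9x1 + 7x2

s.t.
  x1 + s1 = 12
  x2 + s2 = 8
  x1 + 3x2 + s3 = 5
  x1 + 4x2 + s4 = 22
  x1, x2, s1, s2, s3, s4 ≥ 0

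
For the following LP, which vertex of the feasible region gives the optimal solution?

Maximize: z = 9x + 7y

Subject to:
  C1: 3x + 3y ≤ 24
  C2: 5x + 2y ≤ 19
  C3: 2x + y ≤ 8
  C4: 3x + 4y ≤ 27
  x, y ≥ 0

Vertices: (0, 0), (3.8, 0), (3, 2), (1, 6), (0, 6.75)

Evaluate the objective at each vertex of the feasible region:
  z(0, 0) = 0
  z(3.8, 0) = 34.2
  z(3, 2) = 41
  z(1, 6) = 51  ←
  z(0, 6.75) = 47.25
The maximum is at x = 1, y = 6.

(1, 6)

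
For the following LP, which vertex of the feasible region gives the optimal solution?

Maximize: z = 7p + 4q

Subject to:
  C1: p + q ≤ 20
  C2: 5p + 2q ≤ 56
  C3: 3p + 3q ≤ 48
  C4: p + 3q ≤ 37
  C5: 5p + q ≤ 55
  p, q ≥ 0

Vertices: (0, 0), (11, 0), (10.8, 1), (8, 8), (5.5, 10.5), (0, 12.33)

Evaluate the objective at each vertex of the feasible region:
  z(0, 0) = 0
  z(11, 0) = 77
  z(10.8, 1) = 79.6
  z(8, 8) = 88  ←
  z(5.5, 10.5) = 80.5
  z(0, 12.33) = 49.33
The maximum is at p = 8, q = 8.

(8, 8)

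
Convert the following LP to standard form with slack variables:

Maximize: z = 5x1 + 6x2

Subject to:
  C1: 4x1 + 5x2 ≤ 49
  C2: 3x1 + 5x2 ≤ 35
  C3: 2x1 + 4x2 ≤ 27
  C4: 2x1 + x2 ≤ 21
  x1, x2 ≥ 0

max z = 5x1 + 6x2

s.t.
  4x1 + 5x2 + s1 = 49
  3x1 + 5x2 + s2 = 35
  2x1 + 4x2 + s3 = 27
  2x1 + x2 + s4 = 21
  x1, x2, s1, s2, s3, s4 ≥ 0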